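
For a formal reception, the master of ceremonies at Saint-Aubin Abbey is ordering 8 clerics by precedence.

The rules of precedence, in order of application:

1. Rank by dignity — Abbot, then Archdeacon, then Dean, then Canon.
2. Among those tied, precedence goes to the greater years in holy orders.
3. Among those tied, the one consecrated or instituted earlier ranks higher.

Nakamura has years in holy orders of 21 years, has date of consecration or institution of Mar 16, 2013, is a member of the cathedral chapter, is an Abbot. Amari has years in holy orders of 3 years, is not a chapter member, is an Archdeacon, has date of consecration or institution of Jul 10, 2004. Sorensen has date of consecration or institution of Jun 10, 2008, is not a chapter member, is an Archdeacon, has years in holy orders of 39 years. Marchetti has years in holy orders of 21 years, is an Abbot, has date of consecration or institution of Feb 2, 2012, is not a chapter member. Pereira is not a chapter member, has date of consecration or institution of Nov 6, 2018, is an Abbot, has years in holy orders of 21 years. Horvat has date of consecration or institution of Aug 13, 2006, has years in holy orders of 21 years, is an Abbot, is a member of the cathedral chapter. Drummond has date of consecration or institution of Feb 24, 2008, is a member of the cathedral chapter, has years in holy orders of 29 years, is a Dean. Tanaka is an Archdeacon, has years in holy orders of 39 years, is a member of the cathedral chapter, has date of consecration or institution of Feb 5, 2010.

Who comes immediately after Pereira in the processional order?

By dignity: Horvat, Marchetti, Nakamura and Pereira (Abbot); then Sorensen, Tanaka and Amari (Archdeacon); then Drummond (Dean).
Horvat, Marchetti, Nakamura and Pereira all have years in holy orders 21 years, so the next rule applies.
Among Horvat, Marchetti, Nakamura and Pereira, by date of consecration or institution (earlier first): Horvat (Aug 13, 2006) before Marchetti (Feb 2, 2012) before Nakamura (Mar 16, 2013) before Pereira (Nov 6, 2018).
Among Sorensen, Tanaka and Amari, by years in holy orders (higher first): Sorensen and Tanaka (39 years) before Amari (3 years).
Among Sorensen and Tanaka, by date of consecration or institution (earlier first): Sorensen (Jun 10, 2008) before Tanaka (Feb 5, 2010).
Order: Horvat, Marchetti, Nakamura, Pereira, Sorensen, Tanaka, Amari, Drummond.

Sorensen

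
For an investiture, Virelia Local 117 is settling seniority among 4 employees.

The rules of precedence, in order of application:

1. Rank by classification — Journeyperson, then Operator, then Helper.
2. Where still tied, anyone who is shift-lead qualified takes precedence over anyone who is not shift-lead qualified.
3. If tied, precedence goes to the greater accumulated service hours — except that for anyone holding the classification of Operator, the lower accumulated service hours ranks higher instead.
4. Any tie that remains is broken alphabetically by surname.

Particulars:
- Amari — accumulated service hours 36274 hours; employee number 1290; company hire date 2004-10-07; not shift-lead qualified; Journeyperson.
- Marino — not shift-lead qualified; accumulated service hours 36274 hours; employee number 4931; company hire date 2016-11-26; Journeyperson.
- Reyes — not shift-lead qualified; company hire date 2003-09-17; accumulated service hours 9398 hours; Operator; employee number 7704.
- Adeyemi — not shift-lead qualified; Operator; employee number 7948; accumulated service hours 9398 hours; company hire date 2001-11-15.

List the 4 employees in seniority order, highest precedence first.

By classification: Amari and Marino (Journeyperson); then Adeyemi and Reyes (Operator).
Amari and Marino are each not shift-lead qualified, so the next rule applies.
Amari and Marino both have accumulated service hours 36274 hours, so the next rule applies.
Among Amari and Marino, alphabetically by surname: Amari before Marino.
Adeyemi and Reyes are each not shift-lead qualified, so the next rule applies.
Adeyemi and Reyes both have accumulated service hours 9398 hours, so the next rule applies.
Among Adeyemi and Reyes, alphabetically by surname: Adeyemi before Reyes.
Full order: Amari, Marino, Adeyemi, Reyes.

Amari, Marino, Adeyemi, Reyes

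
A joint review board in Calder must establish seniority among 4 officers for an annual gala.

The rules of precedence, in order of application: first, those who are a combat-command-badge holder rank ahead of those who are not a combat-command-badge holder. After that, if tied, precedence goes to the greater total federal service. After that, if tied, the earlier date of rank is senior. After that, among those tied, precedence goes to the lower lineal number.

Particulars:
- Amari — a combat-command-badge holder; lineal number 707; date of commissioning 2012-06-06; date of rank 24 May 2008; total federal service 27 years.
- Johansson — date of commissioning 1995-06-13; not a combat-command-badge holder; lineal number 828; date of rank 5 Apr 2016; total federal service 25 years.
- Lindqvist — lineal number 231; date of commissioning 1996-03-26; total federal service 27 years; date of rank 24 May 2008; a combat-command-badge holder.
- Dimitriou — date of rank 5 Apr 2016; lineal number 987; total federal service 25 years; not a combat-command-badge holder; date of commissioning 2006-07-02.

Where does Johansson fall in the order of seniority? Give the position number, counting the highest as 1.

By the first rule: Lindqvist and Amari (both a combat-command-badge holder); then Johansson and Dimitriou (both not a combat-command-badge holder).
Lindqvist and Amari both have total federal service 27 years, so the next rule applies.
Lindqvist and Amari both have date of rank 24 May 2008, so the next rule applies.
Among Lindqvist and Amari, by lineal number (lower first): Lindqvist (231) before Amari (707).
Johansson and Dimitriou both have total federal service 25 years, so the next rule applies.
Johansson and Dimitriou both have date of rank 5 Apr 2016, so the next rule applies.
Among Johansson and Dimitriou, by lineal number (lower first): Johansson (828) before Dimitriou (987).
Order: Lindqvist, Amari, Johansson, Dimitriou. So position 3.

3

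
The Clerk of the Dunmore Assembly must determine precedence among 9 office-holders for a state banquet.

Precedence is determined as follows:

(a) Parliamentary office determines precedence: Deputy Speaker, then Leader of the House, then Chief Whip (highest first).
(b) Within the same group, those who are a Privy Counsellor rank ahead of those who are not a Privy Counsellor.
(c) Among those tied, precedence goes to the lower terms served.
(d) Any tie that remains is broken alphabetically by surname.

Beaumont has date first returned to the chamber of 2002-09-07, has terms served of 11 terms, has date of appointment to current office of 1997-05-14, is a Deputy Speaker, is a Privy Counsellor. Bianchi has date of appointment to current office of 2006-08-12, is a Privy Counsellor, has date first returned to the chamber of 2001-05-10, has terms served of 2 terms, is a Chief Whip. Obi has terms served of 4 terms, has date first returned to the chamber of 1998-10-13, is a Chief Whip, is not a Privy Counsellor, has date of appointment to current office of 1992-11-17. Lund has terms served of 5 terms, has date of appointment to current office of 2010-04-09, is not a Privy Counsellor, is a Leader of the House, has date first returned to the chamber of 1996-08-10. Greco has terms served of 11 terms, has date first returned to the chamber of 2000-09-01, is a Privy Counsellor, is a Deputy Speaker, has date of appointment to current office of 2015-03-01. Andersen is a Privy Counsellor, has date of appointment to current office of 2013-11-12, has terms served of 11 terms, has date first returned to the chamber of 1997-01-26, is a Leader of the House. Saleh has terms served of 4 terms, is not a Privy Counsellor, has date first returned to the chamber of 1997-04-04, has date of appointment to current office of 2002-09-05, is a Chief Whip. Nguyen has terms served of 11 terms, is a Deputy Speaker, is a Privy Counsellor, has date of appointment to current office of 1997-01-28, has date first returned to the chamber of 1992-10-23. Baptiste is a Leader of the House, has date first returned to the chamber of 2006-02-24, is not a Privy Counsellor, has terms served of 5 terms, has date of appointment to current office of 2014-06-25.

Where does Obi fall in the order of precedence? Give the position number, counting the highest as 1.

By parliamentary office: Beaumont, Greco and Nguyen (Deputy Speaker); then Andersen, Baptiste and Lund (Leader of the House); then Bianchi, Obi and Saleh (Chief Whip).
Beaumont, Greco and Nguyen are each a Privy Counsellor, so the next rule applies.
Beaumont, Greco and Nguyen all have terms served 11 terms, so the next rule applies.
Among Beaumont, Greco and Nguyen, alphabetically by surname: Beaumont before Greco before Nguyen.
Among Andersen, Baptiste and Lund, a Privy Counsellor before not a Privy Counsellor: Andersen (a Privy Counsellor) before Baptiste and Lund (not a Privy Counsellor).
Baptiste and Lund both have terms served 5 terms, so the next rule applies.
Among Baptiste and Lund, alphabetically by surname: Baptiste before Lund.
Among Bianchi, Obi and Saleh, a Privy Counsellor before not a Privy Counsellor: Bianchi (a Privy Counsellor) before Obi and Saleh (not a Privy Counsellor).
Obi and Saleh both have terms served 4 terms, so the next rule applies.
Among Obi and Saleh, alphabetically by surname: Obi before Saleh.
Order: Beaumont, Greco, Nguyen, Andersen, Baptiste, Lund, Bianchi, Obi, Saleh. So position 8.

8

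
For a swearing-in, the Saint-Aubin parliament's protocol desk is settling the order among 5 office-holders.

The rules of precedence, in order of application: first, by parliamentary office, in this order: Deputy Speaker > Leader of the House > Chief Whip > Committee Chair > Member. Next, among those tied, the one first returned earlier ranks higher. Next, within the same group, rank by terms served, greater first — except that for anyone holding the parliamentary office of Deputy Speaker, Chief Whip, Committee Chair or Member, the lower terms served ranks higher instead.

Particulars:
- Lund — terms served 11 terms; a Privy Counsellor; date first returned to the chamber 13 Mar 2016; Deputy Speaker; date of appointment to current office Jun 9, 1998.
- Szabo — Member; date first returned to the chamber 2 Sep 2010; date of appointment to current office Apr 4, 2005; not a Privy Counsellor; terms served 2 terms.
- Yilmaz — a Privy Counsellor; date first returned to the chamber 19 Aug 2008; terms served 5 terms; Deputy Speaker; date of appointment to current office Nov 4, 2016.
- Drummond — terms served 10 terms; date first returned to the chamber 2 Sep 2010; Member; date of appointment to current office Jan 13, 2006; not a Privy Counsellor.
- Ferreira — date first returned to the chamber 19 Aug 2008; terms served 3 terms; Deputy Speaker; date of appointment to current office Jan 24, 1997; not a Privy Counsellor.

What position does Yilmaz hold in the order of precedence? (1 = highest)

2

By parliamentary office: Ferreira, Yilmaz and Lund (Deputy Speaker); then Szabo and Drummond (Member).
Among Ferreira, Yilmaz and Lund, by date first returned to the chamber (earlier first): Ferreira and Yilmaz (19 Aug 2008) before Lund (13 Mar 2016).
Among Ferreira and Yilmaz, by terms served (lower first) (reversed rule for this group): Ferreira (3 terms) before Yilmaz (5 terms).
Szabo and Drummond both have date first returned to the chamber 2 Sep 2010, so the next rule applies.
Among Szabo and Drummond, by terms served (lower first) (reversed rule for this group): Szabo (2 terms) before Drummond (10 terms).
Order: Ferreira, Yilmaz, Lund, Szabo, Drummond. So position 2.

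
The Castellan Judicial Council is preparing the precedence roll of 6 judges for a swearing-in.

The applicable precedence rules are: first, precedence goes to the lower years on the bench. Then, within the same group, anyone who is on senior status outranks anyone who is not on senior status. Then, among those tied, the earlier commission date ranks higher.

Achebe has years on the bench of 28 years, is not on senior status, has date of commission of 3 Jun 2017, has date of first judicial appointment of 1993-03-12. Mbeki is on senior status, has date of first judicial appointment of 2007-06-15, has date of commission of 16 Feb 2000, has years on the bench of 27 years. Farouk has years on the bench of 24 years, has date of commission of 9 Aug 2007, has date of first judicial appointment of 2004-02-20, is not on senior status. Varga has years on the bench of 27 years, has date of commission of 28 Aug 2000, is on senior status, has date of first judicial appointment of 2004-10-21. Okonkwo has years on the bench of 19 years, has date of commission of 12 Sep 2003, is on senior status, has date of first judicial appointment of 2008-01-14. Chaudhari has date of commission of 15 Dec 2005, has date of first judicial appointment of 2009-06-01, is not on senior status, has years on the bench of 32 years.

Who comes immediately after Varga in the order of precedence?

By years on the bench (lower first): Okonkwo (19 years); then Farouk (24 years); then Mbeki and Varga (both 27 years); then Achebe (28 years); then Chaudhari (32 years).
Mbeki and Varga are each on senior status, so the next rule applies.
Among Mbeki and Varga, by date of commission (earlier first): Mbeki (16 Feb 2000) before Varga (28 Aug 2000).
Order: Okonkwo, Farouk, Mbeki, Varga, Achebe, Chaudhari.

Achebe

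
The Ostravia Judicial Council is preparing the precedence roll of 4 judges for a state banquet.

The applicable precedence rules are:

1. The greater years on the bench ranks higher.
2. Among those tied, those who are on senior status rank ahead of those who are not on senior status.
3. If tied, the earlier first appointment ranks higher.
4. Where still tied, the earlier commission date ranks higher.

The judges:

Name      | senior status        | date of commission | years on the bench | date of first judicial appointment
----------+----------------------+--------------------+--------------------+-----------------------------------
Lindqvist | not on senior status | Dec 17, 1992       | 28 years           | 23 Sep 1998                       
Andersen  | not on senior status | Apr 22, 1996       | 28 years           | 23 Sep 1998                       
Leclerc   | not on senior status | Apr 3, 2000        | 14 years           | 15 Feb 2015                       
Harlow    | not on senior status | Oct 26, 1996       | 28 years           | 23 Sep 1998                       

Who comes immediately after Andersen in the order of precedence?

Harlow

By years on the bench (higher first): Lindqvist, Andersen and Harlow (each 28 years); then Leclerc (14 years).
Lindqvist, Andersen and Harlow are each not on senior status, so the next rule applies.
Lindqvist, Andersen and Harlow all have date of first judicial appointment 23 Sep 1998, so the next rule applies.
Among Lindqvist, Andersen and Harlow, by date of commission (earlier first): Lindqvist (Dec 17, 1992) before Andersen (Apr 22, 1996) before Harlow (Oct 26, 1996).
Order: Lindqvist, Andersen, Harlow, Leclerc.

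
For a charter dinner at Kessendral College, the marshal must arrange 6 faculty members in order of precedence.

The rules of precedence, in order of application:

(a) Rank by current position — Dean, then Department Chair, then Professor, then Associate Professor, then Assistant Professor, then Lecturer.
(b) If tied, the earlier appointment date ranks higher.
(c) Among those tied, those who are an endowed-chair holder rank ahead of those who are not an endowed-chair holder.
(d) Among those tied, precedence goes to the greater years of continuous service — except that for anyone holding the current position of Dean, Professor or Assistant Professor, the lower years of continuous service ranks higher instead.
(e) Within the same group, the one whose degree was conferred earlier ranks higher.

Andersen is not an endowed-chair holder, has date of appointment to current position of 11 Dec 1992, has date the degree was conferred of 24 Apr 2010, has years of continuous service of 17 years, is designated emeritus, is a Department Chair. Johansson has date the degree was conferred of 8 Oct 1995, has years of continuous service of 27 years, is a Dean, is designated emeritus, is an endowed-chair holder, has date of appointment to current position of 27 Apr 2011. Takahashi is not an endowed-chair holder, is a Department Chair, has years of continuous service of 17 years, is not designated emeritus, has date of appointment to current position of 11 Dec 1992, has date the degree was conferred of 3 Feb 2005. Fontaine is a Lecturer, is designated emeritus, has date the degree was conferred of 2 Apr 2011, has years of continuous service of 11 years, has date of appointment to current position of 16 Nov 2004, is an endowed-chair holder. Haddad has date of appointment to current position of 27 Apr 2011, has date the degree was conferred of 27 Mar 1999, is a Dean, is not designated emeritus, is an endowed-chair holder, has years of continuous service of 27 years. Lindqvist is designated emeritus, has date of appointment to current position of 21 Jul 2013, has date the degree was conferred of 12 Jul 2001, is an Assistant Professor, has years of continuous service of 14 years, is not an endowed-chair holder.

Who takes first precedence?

Johansson

By current position: Johansson and Haddad (Dean); then Takahashi and Andersen (Department Chair); then Lindqvist (Assistant Professor); then Fontaine (Lecturer).
Johansson and Haddad both have date of appointment to current position 27 Apr 2011, so the next rule applies.
Johansson and Haddad are each an endowed-chair holder, so the next rule applies.
Johansson and Haddad both have years of continuous service 27 years, so the next rule applies.
Among Johansson and Haddad, by date the degree was conferred (earlier first): Johansson (8 Oct 1995) before Haddad (27 Mar 1999).
Takahashi and Andersen both have date of appointment to current position 11 Dec 1992, so the next rule applies.
Takahashi and Andersen are each not an endowed-chair holder, so the next rule applies.
Takahashi and Andersen both have years of continuous service 17 years, so the next rule applies.
Among Takahashi and Andersen, by date the degree was conferred (earlier first): Takahashi (3 Feb 2005) before Andersen (24 Apr 2010).
Order: Johansson, Haddad, Takahashi, Andersen, Lindqvist, Fontaine.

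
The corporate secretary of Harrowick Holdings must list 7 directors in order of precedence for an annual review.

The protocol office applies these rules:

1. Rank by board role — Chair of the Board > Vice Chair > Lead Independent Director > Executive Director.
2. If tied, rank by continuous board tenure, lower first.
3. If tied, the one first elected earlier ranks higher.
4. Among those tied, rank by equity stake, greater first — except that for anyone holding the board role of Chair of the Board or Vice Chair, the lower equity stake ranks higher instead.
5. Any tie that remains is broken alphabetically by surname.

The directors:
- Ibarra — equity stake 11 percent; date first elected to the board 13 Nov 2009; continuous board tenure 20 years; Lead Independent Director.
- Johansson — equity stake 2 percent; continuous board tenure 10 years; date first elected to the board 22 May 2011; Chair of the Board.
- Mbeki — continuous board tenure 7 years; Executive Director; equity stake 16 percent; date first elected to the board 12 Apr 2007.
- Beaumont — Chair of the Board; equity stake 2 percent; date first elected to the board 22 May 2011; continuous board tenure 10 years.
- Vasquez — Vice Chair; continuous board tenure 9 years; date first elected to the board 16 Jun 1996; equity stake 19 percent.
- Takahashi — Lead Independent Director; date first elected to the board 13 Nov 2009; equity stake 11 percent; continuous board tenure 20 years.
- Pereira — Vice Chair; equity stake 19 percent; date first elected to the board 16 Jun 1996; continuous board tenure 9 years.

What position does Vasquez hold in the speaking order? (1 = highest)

4

By board role: Beaumont and Johansson (Chair of the Board); then Pereira and Vasquez (Vice Chair); then Ibarra and Takahashi (Lead Independent Director); then Mbeki (Executive Director).
Beaumont and Johansson both have continuous board tenure 10 years, so the next rule applies.
Beaumont and Johansson both have date first elected to the board 22 May 2011, so the next rule applies.
Beaumont and Johansson both have equity stake 2 percent, so the next rule applies.
Among Beaumont and Johansson, alphabetically by surname: Beaumont before Johansson.
Pereira and Vasquez both have continuous board tenure 9 years, so the next rule applies.
Pereira and Vasquez both have date first elected to the board 16 Jun 1996, so the next rule applies.
Pereira and Vasquez both have equity stake 19 percent, so the next rule applies.
Among Pereira and Vasquez, alphabetically by surname: Pereira before Vasquez.
Ibarra and Takahashi both have continuous board tenure 20 years, so the next rule applies.
Ibarra and Takahashi both have date first elected to the board 13 Nov 2009, so the next rule applies.
Ibarra and Takahashi both have equity stake 11 percent, so the next rule applies.
Among Ibarra and Takahashi, alphabetically by surname: Ibarra before Takahashi.
Order: Beaumont, Johansson, Pereira, Vasquez, Ibarra, Takahashi, Mbeki. So position 4.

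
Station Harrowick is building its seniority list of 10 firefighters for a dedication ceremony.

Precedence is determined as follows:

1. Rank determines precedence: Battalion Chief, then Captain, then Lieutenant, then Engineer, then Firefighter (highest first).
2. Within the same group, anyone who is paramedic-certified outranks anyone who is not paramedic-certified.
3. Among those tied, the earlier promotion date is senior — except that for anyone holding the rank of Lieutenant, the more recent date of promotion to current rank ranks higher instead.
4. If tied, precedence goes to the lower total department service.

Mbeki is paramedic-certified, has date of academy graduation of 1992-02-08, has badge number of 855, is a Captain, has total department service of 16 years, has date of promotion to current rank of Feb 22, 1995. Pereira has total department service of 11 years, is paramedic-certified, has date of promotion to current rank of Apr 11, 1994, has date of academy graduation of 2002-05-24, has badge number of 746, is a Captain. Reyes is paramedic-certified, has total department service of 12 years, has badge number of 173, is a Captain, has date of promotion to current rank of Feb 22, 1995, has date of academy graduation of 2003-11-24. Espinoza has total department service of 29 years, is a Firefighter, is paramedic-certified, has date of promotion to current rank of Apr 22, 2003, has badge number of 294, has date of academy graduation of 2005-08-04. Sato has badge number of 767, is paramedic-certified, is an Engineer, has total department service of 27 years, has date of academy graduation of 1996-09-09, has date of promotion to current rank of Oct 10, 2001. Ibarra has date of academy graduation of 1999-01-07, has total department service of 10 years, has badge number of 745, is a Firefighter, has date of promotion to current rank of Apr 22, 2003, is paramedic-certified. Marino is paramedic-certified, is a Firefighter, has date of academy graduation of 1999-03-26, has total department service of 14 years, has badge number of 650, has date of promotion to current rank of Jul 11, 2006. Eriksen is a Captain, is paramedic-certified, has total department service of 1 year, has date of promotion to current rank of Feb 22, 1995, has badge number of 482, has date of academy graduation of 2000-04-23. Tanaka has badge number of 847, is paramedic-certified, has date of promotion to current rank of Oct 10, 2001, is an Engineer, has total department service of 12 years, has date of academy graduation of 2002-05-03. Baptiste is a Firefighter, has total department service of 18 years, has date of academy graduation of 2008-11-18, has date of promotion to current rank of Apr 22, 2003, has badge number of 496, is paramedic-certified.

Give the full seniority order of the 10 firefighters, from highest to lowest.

By rank: Pereira, Eriksen, Reyes and Mbeki (Captain); then Tanaka and Sato (Engineer); then Ibarra, Baptiste, Espinoza and Marino (Firefighter).
Pereira, Eriksen, Reyes and Mbeki are each paramedic-certified, so the next rule applies.
Among Pereira, Eriksen, Reyes and Mbeki, by date of promotion to current rank (earlier first): Pereira (Apr 11, 1994) before Eriksen, Reyes and Mbeki (Feb 22, 1995).
Among Eriksen, Reyes and Mbeki, by total department service (lower first): Eriksen (1 year) before Reyes (12 years) before Mbeki (16 years).
Tanaka and Sato are each paramedic-certified, so the next rule applies.
Tanaka and Sato both have date of promotion to current rank Oct 10, 2001, so the next rule applies.
Among Tanaka and Sato, by total department service (lower first): Tanaka (12 years) before Sato (27 years).
Ibarra, Baptiste, Espinoza and Marino are each paramedic-certified, so the next rule applies.
Among Ibarra, Baptiste, Espinoza and Marino, by date of promotion to current rank (earlier first): Ibarra, Baptiste and Espinoza (Apr 22, 2003) before Marino (Jul 11, 2006).
Among Ibarra, Baptiste and Espinoza, by total department service (lower first): Ibarra (10 years) before Baptiste (18 years) before Espinoza (29 years).
Full order: Pereira, Eriksen, Reyes, Mbeki, Tanaka, Sato, Ibarra, Baptiste, Espinoza, Marino.

Pereira, Eriksen, Reyes, Mbeki, Tanaka, Sato, Ibarra, Baptiste, Espinoza, Marino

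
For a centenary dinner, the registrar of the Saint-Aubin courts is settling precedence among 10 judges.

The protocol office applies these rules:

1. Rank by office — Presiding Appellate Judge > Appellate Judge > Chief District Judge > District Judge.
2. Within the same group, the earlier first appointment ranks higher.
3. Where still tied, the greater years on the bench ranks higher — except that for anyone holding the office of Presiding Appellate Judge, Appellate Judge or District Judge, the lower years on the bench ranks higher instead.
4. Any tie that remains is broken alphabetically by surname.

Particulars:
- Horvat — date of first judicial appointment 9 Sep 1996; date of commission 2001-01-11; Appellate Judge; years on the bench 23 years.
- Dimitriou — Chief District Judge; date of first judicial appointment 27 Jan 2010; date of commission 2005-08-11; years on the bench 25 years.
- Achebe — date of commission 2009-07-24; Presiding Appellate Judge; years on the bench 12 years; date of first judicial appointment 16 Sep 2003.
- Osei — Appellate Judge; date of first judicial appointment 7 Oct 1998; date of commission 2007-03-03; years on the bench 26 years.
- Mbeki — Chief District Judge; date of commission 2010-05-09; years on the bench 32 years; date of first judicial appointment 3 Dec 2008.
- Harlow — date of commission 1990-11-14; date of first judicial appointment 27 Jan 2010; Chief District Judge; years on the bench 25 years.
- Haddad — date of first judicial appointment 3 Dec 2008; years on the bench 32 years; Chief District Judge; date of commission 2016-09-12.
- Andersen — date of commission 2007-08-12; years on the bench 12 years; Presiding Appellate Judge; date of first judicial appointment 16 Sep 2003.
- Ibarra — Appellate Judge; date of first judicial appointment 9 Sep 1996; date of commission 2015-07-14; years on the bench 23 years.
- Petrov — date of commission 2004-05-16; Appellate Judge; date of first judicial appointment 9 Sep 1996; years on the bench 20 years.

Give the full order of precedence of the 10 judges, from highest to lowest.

Achebe, Andersen, Petrov, Horvat, Ibarra, Osei, Haddad, Mbeki, Dimitriou, Harlow

By office: Achebe and Andersen (Presiding Appellate Judge); then Petrov, Horvat, Ibarra and Osei (Appellate Judge); then Haddad, Mbeki, Dimitriou and Harlow (Chief District Judge).
Achebe and Andersen both have date of first judicial appointment 16 Sep 2003, so the next rule applies.
Achebe and Andersen both have years on the bench 12 years, so the next rule applies.
Among Achebe and Andersen, alphabetically by surname: Achebe before Andersen.
Among Petrov, Horvat, Ibarra and Osei, by date of first judicial appointment (earlier first): Petrov, Horvat and Ibarra (9 Sep 1996) before Osei (7 Oct 1998).
Among Petrov, Horvat and Ibarra, by years on the bench (lower first) (reversed rule for this group): Petrov (20 years) before Horvat and Ibarra (23 years).
Among Horvat and Ibarra, alphabetically by surname: Horvat before Ibarra.
Among Haddad, Mbeki, Dimitriou and Harlow, by date of first judicial appointment (earlier first): Haddad and Mbeki (3 Dec 2008) before Dimitriou and Harlow (27 Jan 2010).
Haddad and Mbeki both have years on the bench 32 years, so the next rule applies.
Among Haddad and Mbeki, alphabetically by surname: Haddad before Mbeki.
Dimitriou and Harlow both have years on the bench 25 years, so the next rule applies.
Among Dimitriou and Harlow, alphabetically by surname: Dimitriou before Harlow.
Full order: Achebe, Andersen, Petrov, Horvat, Ibarra, Osei, Haddad, Mbeki, Dimitriou, Harlow.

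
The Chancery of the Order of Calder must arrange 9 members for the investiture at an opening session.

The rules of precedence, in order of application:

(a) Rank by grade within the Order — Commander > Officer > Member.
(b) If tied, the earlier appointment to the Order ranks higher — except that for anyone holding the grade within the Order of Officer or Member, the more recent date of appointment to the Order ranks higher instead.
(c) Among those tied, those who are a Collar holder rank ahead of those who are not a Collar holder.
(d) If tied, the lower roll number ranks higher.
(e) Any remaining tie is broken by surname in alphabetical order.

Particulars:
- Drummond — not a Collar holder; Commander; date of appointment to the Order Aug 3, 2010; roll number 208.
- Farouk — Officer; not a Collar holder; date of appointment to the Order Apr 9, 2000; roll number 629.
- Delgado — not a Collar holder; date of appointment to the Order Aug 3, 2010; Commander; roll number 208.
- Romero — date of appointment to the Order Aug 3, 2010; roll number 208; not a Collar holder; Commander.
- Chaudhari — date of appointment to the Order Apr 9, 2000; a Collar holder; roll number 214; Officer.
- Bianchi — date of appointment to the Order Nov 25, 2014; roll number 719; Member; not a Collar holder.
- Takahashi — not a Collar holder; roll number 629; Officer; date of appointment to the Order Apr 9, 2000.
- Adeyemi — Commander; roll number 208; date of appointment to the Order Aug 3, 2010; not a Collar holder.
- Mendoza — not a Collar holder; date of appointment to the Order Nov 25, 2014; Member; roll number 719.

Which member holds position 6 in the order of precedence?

By grade within the Order: Adeyemi, Delgado, Drummond and Romero (Commander); then Chaudhari, Farouk and Takahashi (Officer); then Bianchi and Mendoza (Member).
Adeyemi, Delgado, Drummond and Romero all have date of appointment to the Order Aug 3, 2010, so the next rule applies.
Adeyemi, Delgado, Drummond and Romero are each not a Collar holder, so the next rule applies.
Adeyemi, Delgado, Drummond and Romero all have roll number 208, so the next rule applies.
Among Adeyemi, Delgado, Drummond and Romero, alphabetically by surname: Adeyemi before Delgado before Drummond before Romero.
Chaudhari, Farouk and Takahashi all have date of appointment to the Order Apr 9, 2000, so the next rule applies.
Among Chaudhari, Farouk and Takahashi, a Collar holder before not a Collar holder: Chaudhari (a Collar holder) before Farouk and Takahashi (not a Collar holder).
Farouk and Takahashi both have roll number 629, so the next rule applies.
Among Farouk and Takahashi, alphabetically by surname: Farouk before Takahashi.
Bianchi and Mendoza both have date of appointment to the Order Nov 25, 2014, so the next rule applies.
Bianchi and Mendoza are each not a Collar holder, so the next rule applies.
Bianchi and Mendoza both have roll number 719, so the next rule applies.
Among Bianchi and Mendoza, alphabetically by surname: Bianchi before Mendoza.
Order: Adeyemi, Delgado, Drummond, Romero, Chaudhari, Farouk, Takahashi, Bianchi, Mendoza.

Farouk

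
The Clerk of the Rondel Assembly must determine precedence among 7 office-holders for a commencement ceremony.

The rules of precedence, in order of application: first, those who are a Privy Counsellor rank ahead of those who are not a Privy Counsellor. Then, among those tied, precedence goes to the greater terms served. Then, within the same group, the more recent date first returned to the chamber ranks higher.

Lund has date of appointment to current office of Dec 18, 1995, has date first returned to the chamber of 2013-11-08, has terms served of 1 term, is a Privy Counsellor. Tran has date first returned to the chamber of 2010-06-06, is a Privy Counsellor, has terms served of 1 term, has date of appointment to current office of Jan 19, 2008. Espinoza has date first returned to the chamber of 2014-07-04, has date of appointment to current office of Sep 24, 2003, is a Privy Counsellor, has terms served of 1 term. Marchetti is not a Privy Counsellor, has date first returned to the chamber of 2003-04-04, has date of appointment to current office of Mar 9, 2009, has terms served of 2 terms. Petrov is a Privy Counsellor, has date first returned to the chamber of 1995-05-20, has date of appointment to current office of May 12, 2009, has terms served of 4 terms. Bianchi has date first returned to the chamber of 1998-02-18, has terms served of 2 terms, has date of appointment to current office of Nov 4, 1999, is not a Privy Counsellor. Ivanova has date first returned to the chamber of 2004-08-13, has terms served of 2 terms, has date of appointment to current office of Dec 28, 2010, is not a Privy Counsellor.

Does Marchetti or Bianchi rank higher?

By the first rule: Petrov, Espinoza, Lund and Tran (each a Privy Counsellor); then Ivanova, Marchetti and Bianchi (each not a Privy Counsellor).
Among Petrov, Espinoza, Lund and Tran, by terms served (higher first): Petrov (4 terms) before Espinoza, Lund and Tran (1 term).
Among Espinoza, Lund and Tran, by date first returned to the chamber (later first): Espinoza (2014-07-04) before Lund (2013-11-08) before Tran (2010-06-06).
Ivanova, Marchetti and Bianchi all have terms served 2 terms, so the next rule applies.
Among Ivanova, Marchetti and Bianchi, by date first returned to the chamber (later first): Ivanova (2004-08-13) before Marchetti (2003-04-04) before Bianchi (1998-02-18).
So Marchetti takes precedence.

Marchetti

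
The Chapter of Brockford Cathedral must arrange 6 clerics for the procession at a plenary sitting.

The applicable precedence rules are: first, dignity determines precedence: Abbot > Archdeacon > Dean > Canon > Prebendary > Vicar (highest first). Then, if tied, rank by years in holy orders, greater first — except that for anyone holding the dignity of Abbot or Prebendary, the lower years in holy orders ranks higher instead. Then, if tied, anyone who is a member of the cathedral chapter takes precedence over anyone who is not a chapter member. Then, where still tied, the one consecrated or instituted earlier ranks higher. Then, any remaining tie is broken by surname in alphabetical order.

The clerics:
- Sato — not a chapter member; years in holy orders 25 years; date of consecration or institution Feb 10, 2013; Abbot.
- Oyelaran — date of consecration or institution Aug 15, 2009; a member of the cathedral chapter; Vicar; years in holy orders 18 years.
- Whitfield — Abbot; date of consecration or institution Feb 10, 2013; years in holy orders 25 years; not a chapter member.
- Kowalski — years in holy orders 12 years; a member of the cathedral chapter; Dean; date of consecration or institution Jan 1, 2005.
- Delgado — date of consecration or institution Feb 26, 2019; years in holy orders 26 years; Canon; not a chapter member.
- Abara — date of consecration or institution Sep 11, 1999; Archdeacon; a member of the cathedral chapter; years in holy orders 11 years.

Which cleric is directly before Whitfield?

Sato

By dignity: Sato and Whitfield (Abbot); then Abara (Archdeacon); then Kowalski (Dean); then Delgado (Canon); then Oyelaran (Vicar).
Sato and Whitfield both have years in holy orders 25 years, so the next rule applies.
Sato and Whitfield are each not a chapter member, so the next rule applies.
Sato and Whitfield both have date of consecration or institution Feb 10, 2013, so the next rule applies.
Among Sato and Whitfield, alphabetically by surname: Sato before Whitfield.
Order: Sato, Whitfield, Abara, Kowalski, Delgado, Oyelaran.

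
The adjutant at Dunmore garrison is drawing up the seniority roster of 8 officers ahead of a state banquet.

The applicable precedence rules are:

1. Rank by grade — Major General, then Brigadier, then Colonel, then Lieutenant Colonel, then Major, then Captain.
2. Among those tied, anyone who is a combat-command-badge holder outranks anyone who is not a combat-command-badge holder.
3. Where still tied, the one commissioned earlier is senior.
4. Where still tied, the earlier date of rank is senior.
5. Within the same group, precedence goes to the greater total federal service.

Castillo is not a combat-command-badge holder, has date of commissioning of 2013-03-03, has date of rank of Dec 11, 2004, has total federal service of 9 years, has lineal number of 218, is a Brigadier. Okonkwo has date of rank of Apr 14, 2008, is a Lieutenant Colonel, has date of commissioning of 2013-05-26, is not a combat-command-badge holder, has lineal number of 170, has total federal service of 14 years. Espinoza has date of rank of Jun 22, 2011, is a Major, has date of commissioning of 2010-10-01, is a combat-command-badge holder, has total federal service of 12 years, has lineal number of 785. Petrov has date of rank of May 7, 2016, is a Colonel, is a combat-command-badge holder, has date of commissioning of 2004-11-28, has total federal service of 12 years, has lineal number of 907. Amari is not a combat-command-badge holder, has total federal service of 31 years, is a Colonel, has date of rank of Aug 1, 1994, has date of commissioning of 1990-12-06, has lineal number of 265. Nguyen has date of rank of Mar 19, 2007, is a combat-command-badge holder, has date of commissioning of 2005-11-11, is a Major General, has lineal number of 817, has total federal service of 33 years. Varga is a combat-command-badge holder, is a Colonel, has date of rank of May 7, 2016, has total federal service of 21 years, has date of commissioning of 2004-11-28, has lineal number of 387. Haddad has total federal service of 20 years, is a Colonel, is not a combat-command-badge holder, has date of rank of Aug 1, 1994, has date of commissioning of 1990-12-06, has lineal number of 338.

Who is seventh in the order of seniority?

By grade: Nguyen (Major General); then Castillo (Brigadier); then Varga, Petrov, Amari and Haddad (Colonel); then Okonkwo (Lieutenant Colonel); then Espinoza (Major).
Among Varga, Petrov, Amari and Haddad, a combat-command-badge holder before not a combat-command-badge holder: Varga and Petrov (a combat-command-badge holder) before Amari and Haddad (not a combat-command-badge holder).
Varga and Petrov both have date of commissioning 2004-11-28, so the next rule applies.
Varga and Petrov both have date of rank May 7, 2016, so the next rule applies.
Among Varga and Petrov, by total federal service (higher first): Varga (21 years) before Petrov (12 years).
Amari and Haddad both have date of commissioning 1990-12-06, so the next rule applies.
Amari and Haddad both have date of rank Aug 1, 1994, so the next rule applies.
Among Amari and Haddad, by total federal service (higher first): Amari (31 years) before Haddad (20 years).
Order: Nguyen, Castillo, Varga, Petrov, Amari, Haddad, Okonkwo, Espinoza.

Okonkwo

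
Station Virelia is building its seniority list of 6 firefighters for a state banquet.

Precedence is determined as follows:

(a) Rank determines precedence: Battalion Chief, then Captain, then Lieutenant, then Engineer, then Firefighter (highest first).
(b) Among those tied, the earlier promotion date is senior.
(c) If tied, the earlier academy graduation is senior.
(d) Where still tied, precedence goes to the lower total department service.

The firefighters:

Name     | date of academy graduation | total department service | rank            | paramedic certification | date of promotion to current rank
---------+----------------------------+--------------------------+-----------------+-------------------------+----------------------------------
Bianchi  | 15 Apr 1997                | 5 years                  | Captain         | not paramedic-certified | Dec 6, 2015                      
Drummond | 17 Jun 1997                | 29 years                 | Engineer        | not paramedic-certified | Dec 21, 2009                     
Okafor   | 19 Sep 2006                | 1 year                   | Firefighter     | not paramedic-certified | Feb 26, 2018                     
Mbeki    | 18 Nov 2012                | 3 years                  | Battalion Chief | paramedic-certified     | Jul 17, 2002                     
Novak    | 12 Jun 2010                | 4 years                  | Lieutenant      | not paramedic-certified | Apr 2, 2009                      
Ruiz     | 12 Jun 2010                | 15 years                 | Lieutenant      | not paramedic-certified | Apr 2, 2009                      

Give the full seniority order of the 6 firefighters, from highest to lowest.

By rank: Mbeki (Battalion Chief); then Bianchi (Captain); then Novak and Ruiz (Lieutenant); then Drummond (Engineer); then Okafor (Firefighter).
Novak and Ruiz both have date of promotion to current rank Apr 2, 2009, so the next rule applies.
Novak and Ruiz both have date of academy graduation 12 Jun 2010, so the next rule applies.
Among Novak and Ruiz, by total department service (lower first): Novak (4 years) before Ruiz (15 years).
Full order: Mbeki, Bianchi, Novak, Ruiz, Drummond, Okafor.

Mbeki, Bianchi, Novak, Ruiz, Drummond, Okafor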